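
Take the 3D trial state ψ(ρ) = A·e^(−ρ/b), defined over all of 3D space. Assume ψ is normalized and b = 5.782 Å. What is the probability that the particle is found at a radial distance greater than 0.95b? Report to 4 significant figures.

P ≈ 0.7037

With dV = 4πρ²dρ, the probability is ∫|ψ|² dV over ρ > 0.95b.
The full normalization integral is A²·[π·b^3] = 1, fixing A².
In terms of u = ρ/b (A², 4π and the length scale all cancel between numerator and denominator), P = [∫_{0.95}^{∞} u^2·e^(-2·u) du] / [∫_{0}^{∞} u^2·e^(-2·u) du].
An antiderivative of u^2·e^(-2·u) is -(2·u^2 + 2·u + 1)·e^(-2·u)/4; evaluating from 0.95 to ∞ gives 941·e^(-19/10)/800, while the full integral is 1/4.
Taking the ratio yields P = 0.70372.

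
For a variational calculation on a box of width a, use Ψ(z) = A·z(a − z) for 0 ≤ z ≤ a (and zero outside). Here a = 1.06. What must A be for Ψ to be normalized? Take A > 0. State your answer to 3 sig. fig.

A ≈ 4.73

Normalization requires ∫|Ψ|² dz = 1, integrated from 0 to a.
Expanding the polynomial and integrating term by term, the integral (without the A² prefactor) comes out to a^5/30.
Plugging in a = 1.06 yields A = 4.735.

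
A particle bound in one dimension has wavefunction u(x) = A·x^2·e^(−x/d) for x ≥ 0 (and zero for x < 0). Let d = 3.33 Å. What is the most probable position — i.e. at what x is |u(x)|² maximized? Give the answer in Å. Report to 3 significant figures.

x ≈ 6.66 Å

Differentiate |u(x)|² with respect to x and set to zero.
This gives x = 2·d.
With d = 3.33, the most probable position is 6.660 Å.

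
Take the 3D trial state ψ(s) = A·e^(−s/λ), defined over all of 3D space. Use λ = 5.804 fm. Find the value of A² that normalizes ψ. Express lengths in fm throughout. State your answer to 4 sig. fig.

A^2 ≈ 0.001628 fm^(-3)

Require ∫ |ψ|² 4πs² ds = 1 over the whole domain.
The angular integral contributes 4π, leaving ∫₀^∞ s²|ψ|² ds.
With ∫₀^∞ s^2 e^(−αs) ds = 2!/α^3, ∫|ψ|² 4πs² ds = A²·(π·λ^3).
Setting this equal to 1 gives A² = 1/(π·λ^3).
Plugging in λ = 5.804 yields A = 0.040349.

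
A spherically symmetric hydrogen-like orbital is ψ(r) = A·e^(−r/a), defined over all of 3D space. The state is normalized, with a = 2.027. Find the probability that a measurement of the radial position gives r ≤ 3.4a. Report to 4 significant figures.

P ≈ 0.9656

P = ∫ |ψ|² 4πr² dr over r ≤ 3.4a.
The full normalization integral is A²·[π·a^3] = 1, fixing A².
Substituting u = r/a, A², 4π and the length scale all cancel in the ratio: P = ∫_{0}^{3.4} u^2·e^(-2·u) du / ∫_{0}^{∞} u^2·e^(-2·u) du.
An antiderivative of u^2·e^(-2·u) is -(2·u^2 + 2·u + 1)·e^(-2·u)/4; evaluating from 0 to 3.4 gives 1/4 - 773·e^(-34/5)/100, while the full integral is 1/4.
The region integral divided by the full integral gives P = 0.96556.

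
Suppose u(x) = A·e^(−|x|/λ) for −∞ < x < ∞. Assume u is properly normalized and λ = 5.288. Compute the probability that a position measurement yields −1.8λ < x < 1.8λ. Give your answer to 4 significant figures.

P ≈ 0.9727

The probability is P = ∫ |u|² dx over [−1.8λ, 1.8λ].
With A² fixed by ∫|u|² = 1, i.e. A² = (λ)^(−1), substitute and integrate.
Both integrals are even about x = 0, so only the x ≥ 0 halves are needed (the factors of 2 cancel). Substituting t = x/λ, A² and the length scale cancel in the ratio: P = ∫_{0}^{1.8} e^(-2·t) dt / ∫_{0}^{∞} e^(-2·t) dt.
With ∫ e^(-2·t) dt = -e^(-2·t)/2 + C, the region integral is 1/2 - e^(-18/5)/2 and the full one is 1/2.
The result is P = 0.97268.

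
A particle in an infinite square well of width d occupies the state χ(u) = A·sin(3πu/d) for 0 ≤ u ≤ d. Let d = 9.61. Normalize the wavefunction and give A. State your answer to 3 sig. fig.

A ≈ 0.456

The normalization condition is ∫|χ|² du = 1 from 0 to d.
With ∫₀^d sin²(nπu/d) du = d/2, carrying out the integral gives A² · d/2.
Hence A² = 1/[d/2].
Plugging in d = 9.61 yields A = 0.4562.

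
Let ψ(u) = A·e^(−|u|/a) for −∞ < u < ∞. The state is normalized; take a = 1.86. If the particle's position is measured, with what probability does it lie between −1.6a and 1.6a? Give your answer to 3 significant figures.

P ≈ 0.959

The probability is P = ∫ |ψ|² du over [−1.6a, 1.6a].
The normalization integral ∫|ψ|²du over the whole domain equals a·A², and A² cancels in the ratio.
Both integrals are even about u = 0, so only the u ≥ 0 halves are needed (the factors of 2 cancel). Let t = u/a; then A² and the length scale cancel, so P = ∫_{0}^{1.6} e^(-2·t) dt ÷ ∫_{0}^{∞} e^(-2·t) dt.
Using ∫ e^(-2·t) dt = -e^(-2·t)/2, the numerator is 1/2 - e^(-16/5)/2 and the denominator is 1/2.
The result is P = 0.9592.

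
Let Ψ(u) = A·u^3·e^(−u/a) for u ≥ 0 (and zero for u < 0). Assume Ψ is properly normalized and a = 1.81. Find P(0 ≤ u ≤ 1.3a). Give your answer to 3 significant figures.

P ≈ 0.0172

The probability is P = ∫ |Ψ|² du over [0, 1.3a].
With A² fixed by ∫|Ψ|² = 1, i.e. A² = (45·a^7/8)^(−1), substitute and integrate.
Let t = u/a; then A² and the length scale cancel, so P = ∫_{0}^{1.3} t^6·e^(-2·t) dt ÷ ∫_{0}^{∞} t^6·e^(-2·t) dt.
With ∫ t^6·e^(-2·t) dt = -(4·t^6 + 12·t^5 + 30·t^4 + 60·t^3 + 90·t^2 + 90·t + 45)·e^(-2·t)/8 + C, the region integral is ≈ 0.096582 and the full one is 45/8.
The result is P = 0.01717.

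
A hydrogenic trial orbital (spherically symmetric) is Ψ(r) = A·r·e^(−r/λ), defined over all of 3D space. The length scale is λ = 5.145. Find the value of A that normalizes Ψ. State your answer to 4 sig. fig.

A ≈ 0.005425

Normalization requires ∫|Ψ|² 4πr² dr = 1, integrated from 0 to ∞.
In 3D with spherical symmetry the volume element is 4πr² dr.
With Ψ = A·r·e^(−r/λ), the integral evaluates to A²·[3·π·λ^5].
Setting this equal to 1 gives A² = 1/(3·π·λ^5).
Plugging in λ = 5.145 yields A = 0.0054250.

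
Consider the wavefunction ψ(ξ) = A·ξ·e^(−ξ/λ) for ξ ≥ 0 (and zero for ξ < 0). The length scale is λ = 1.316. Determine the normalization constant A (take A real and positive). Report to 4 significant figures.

A ≈ 1.325

Normalization requires ∫|ψ|² dξ = 1, integrated from 0 to ∞.
Using ∫₀^∞ ξⁿ e^(−αξ) dξ = n!/αⁿ⁺¹, the integral (without the A² prefactor) comes out to λ^3/4.
So A² = (λ^3/4)^(−1).
With λ = 1.316: A² = 1.7551 and A = 1.3248.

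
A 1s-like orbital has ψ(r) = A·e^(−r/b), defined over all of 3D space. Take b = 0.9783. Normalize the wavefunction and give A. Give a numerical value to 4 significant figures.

A ≈ 0.5831

We need A² ∫|f|² 4πr² dr = 1, taking the integral from 0 to ∞.
Using ∫₀^∞ rⁿ e^(−αr) dr = n!/αⁿ⁺¹, with ψ = A·e^(−r/b), the integral evaluates to A²·[π·b^3].
So A² = (π·b^3)^(−1).
Plugging in b = 0.9783 yields A = 0.58307.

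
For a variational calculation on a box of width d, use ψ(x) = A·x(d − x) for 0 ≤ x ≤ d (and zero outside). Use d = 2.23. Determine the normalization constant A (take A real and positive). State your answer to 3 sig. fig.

We need A² ∫|f|² dx = 1, taking the integral from 0 to d.
Carrying out the integral gives A² · d^5/30.
Plugging in d = 2.23 yields A = 0.7376.

A ≈ 0.738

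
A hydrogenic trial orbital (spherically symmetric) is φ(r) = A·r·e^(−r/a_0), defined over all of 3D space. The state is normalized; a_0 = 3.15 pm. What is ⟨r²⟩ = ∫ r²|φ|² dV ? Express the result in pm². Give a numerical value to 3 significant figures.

The expectation value is the |φ|²-weighted average of r^2: ∫ r^2|φ|² 4πr² dr.
Using ∫₀^∞ rⁿ e^(−αr) dr = n!/αⁿ⁺¹, the ratio of the moment integral to the normalization integral gives ⟨r²⟩ = 15·a_0^2/2.
With a_0 = 3.15, ⟨r^2⟩ = 74.42.

⟨r^2⟩ ≈ 74.4 pm^2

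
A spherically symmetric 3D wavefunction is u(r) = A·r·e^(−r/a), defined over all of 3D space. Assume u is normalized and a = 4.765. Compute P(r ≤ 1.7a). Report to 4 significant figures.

P ≈ 0.2558

P = ∫ |u|² 4πr² dr over r ≤ 1.7a.
The full normalization integral is A²·[3·π·a^5] = 1, fixing A².
Substituting t = r/a, A², 4π and the length scale all cancel in the ratio: P = ∫_{0}^{1.7} t^4·e^(-2·t) dt / ∫_{0}^{∞} t^4·e^(-2·t) dt.
With ∫ t^4·e^(-2·t) dt = -(t^4/2 + t^3 + 3·t^2/2 + 3·t/2 + 3/4)·e^(-2·t) + C, the region integral is ≈ 0.191864 and the full one is 3/4.
Taking the ratio yields P = 0.25582.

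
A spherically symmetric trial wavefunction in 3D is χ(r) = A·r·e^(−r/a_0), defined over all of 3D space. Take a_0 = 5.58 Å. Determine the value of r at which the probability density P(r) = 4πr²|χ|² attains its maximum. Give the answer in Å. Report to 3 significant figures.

r ≈ 11.2 Å

Set d/dr [P(r) = 4πr²|χ|²] = 0 and solve for r > 0.
This gives r = 2·a_0.
With a_0 = 5.58, the most probable radial distance is 11.16 Å.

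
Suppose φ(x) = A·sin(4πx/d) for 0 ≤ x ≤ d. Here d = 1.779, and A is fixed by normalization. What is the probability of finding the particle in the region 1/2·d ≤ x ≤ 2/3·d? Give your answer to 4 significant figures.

P = ∫_{1/2·d}^{2/3·d} |φ(x)|² dx.
Since A² = 1/(d/2), this is the region integral divided by the full normalization integral.
Let u = x/d; then A² and the length scale cancel, so P = ∫_{1/2}^{2/3} sin(4·π·u)^2 du ÷ ∫_{0}^{1} sin(4·π·u)^2 du.
With ∫ sin(4·π·u)^2 du = u/2 - sin(4·π·u)·cos(4·π·u)/(8·π) + C, the region integral is √(3)/(32·π) + 1/12 and the full one is 1/2.
Taking the ratio, P = (√(3)/16 + π/6)/π.

P ≈ 0.2011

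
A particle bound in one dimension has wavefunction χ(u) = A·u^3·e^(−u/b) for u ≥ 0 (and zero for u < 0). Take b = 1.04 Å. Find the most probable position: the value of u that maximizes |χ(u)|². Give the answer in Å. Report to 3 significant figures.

Set d/du [|χ(u)|²] = 0 and solve for u > 0.
Solving yields u = 3·b.
With b = 1.04, the most probable position is 3.120 Å.

u ≈ 3.12 Å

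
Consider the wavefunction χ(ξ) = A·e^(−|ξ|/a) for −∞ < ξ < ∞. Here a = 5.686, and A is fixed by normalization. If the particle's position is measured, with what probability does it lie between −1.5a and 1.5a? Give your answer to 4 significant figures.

|χ|² is the probability density, so P = ∫_{−1.5a}^{1.5a} |χ|² dξ.
Since A² = 1/(a), this is the region integral divided by the full normalization integral.
Both integrals are even about ξ = 0, so only the ξ ≥ 0 halves are needed (the factors of 2 cancel). Let u = ξ/a; then A² and the length scale cancel, so P = ∫_{0}^{1.5} e^(-2·u) du ÷ ∫_{0}^{∞} e^(-2·u) du.
Using ∫ e^(-2·u) du = -e^(-2·u)/2, the numerator is 1/2 - e^(-3)/2 and the denominator is 1/2.
Taking the ratio, P = 0.95021.

P ≈ 0.9502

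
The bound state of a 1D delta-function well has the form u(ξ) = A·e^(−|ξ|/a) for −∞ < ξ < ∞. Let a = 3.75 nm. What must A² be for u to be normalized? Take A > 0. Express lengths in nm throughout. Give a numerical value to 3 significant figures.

A^2 ≈ 0.267 nm^(-1)

Require ∫ |u|² dξ = 1 over the whole domain.
Carrying out the integral gives A² · a.
So A² = (a)^(−1).
Substituting a = 3.75 gives A² = 0.2667, so A = 0.5164.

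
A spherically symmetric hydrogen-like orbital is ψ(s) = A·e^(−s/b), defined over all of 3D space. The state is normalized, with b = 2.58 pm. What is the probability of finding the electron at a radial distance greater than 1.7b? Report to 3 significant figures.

P ≈ 0.340

With dV = 4πs²ds, the probability is ∫|ψ|² dV over s > 1.7b.
Normalization gives A² = 1/(π·b^3).
Substituting u = s/b, A², 4π and the length scale all cancel in the ratio: P = ∫_{1.7}^{∞} u^2·e^(-2·u) du / ∫_{0}^{∞} u^2·e^(-2·u) du.
With ∫ u^2·e^(-2·u) du = -(2·u^2 + 2·u + 1)·e^(-2·u)/4 + C, the region integral is 509·e^(-17/5)/200 and the full one is 1/4.
The region integral divided by the full integral gives P = 0.3397.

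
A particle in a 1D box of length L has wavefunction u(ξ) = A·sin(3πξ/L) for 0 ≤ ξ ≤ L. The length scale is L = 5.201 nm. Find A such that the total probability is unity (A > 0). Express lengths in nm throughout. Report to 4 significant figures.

Normalization requires ∫|u|² dξ = 1, integrated from 0 to L.
With ∫₀^L sin²(nπξ/L) dξ = L/2, the integral (without the A² prefactor) comes out to L/2.
So A² = (L/2)^(−1).
Plugging in L = 5.201 yields A = 0.62011.

A ≈ 0.6201 nm^(-1/2)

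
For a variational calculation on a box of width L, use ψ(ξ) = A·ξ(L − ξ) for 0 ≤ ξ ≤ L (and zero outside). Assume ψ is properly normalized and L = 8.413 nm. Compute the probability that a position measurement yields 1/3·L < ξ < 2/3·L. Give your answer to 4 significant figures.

|ψ|² is the probability density, so P = ∫_{1/3·L}^{2/3·L} |ψ|² dξ.
Since A² = 1/(L^5/30), this is the region integral divided by the full normalization integral.
In terms of u = ξ/L (A² and the length scale cancel between numerator and denominator), P = [∫_{1/3}^{2/3} u^2·(1 - u)^2 du] / [∫_{0}^{1} u^2·(1 - u)^2 du].
Using ∫ u^2·(1 - u)^2 du = u^3·(6·u^2 - 15·u + 10)/30, the numerator is 47/2430 and the denominator is 1/30.
This works out to P = 47/81.

P ≈ 0.5802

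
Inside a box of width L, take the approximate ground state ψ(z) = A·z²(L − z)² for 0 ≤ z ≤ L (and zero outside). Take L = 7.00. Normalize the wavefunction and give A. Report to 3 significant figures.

A ≈ 0.00395

We need A² ∫|f|² dz = 1, taking the integral from 0 to L.
The integral (without the A² prefactor) comes out to L^9/630.
So A² = (L^9/630)^(−1).
Plugging in L = 7.00 yields A = 0.003951.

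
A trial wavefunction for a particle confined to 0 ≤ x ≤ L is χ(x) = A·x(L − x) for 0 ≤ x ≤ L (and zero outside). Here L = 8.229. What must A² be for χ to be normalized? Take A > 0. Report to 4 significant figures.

A^2 ≈ 0.0007950

We need A² ∫|f|² dx = 1, taking the integral from 0 to L.
Expanding the polynomial and integrating term by term, ∫|χ|² dx = A²·(L^5/30).
So A² = (L^5/30)^(−1).
Plugging in L = 8.229 yields A = 0.028196.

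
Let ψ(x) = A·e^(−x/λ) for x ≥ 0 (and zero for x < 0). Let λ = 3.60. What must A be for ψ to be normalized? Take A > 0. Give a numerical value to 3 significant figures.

Normalization requires ∫|ψ|² dx = 1, integrated from 0 to ∞.
Recall ∫₀^∞ x^m e^(−x/β) dx = m!·β^(m+1), ∫|ψ|² dx = A²·(λ/2).
Plugging in λ = 3.60 yields A = 0.7454.

A ≈ 0.745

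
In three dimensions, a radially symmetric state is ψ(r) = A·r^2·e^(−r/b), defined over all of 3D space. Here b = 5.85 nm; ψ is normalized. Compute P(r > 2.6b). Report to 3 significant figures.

P ≈ 0.732

With dV = 4πr²dr, the probability is ∫|ψ|² dV over r > 2.6b.
A² is fixed by ∫₀^∞ 4πr²|ψ|² dr = 1, i.e. A² = (45·π·b^7/2)^(−1).
In terms of u = r/b (A², 4π and the length scale all cancel between numerator and denominator), P = [∫_{2.6}^{∞} u^6·e^(-2·u) du] / [∫_{0}^{∞} u^6·e^(-2·u) du].
With ∫ u^6·e^(-2·u) du = -(4·u^6 + 12·u^5 + 30·u^4 + 60·u^3 + 90·u^2 + 90·u + 45)·e^(-2·u)/8 + C, the region integral is ≈ 4.1197 and the full one is 45/8.
Taking the ratio yields P = 0.7324.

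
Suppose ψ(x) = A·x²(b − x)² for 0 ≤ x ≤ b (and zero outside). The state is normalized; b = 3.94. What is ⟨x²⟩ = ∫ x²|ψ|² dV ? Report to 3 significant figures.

⟨x^2⟩ ≈ 4.23

By definition ⟨x²⟩ = ∫ x^2 |ψ(x)|² dx.
Expanding the polynomial and integrating term by term, evaluating both integrals, ⟨x²⟩ = 3·b^2/11.
Putting b = 3.94 gives 4.234.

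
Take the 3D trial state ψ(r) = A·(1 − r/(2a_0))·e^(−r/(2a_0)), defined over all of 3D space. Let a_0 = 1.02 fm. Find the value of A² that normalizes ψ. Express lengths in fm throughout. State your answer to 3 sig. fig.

A^2 ≈ 0.0375 fm^(-3)

We need A² ∫|f|² 4πr² dr = 1, taking the integral from 0 to ∞.
The angular integral contributes 4π, leaving ∫₀^∞ r²|ψ|² dr.
Using ∫₀^∞ rⁿ e^(−αr) dr = n!/αⁿ⁺¹, ∫|ψ|² 4πr² dr = A²·(8·π·a_0^3).
So A² = (8·π·a_0^3)^(−1).
With a_0 = 1.02: A² = 0.03749 and A = 0.1936.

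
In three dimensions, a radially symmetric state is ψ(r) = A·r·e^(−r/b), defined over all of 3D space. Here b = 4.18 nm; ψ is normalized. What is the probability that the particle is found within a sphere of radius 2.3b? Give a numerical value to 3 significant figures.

P = ∫ |ψ|² 4πr² dr over r ≤ 2.3b.
A² is fixed by ∫₀^∞ 4πr²|ψ|² dr = 1, i.e. A² = (3·π·b^5)^(−1).
In terms of u = r/b (A², 4π and the length scale all cancel between numerator and denominator), P = [∫_{0}^{2.3} u^4·e^(-2·u) du] / [∫_{0}^{∞} u^4·e^(-2·u) du].
Using ∫ u^4·e^(-2·u) du = -(u^4/2 + u^3 + 3·u^2/2 + 3·u/2 + 3/4)·e^(-2·u), the numerator is ≈ 0.36507 and the denominator is 3/4.
The region integral divided by the full integral gives P = 0.4868.

P ≈ 0.487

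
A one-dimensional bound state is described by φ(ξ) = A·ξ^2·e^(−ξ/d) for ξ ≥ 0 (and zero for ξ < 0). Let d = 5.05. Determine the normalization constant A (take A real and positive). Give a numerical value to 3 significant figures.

We need A² ∫|f|² dξ = 1, taking the integral from 0 to ∞.
With φ = A·ξ^2·e^(−ξ/d), the integral evaluates to A²·[3·d^5/4].
Hence A² = 1/[3·d^5/4].
Plugging in d = 5.05 yields A = 0.02015.

A ≈ 0.0201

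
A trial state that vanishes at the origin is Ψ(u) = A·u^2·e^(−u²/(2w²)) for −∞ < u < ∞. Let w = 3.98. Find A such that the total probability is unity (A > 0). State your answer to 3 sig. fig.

We need A² ∫|f|² du = 1, taking the integral from −∞ to ∞.
With Ψ = A·u^2·e^(−u²/(2w²)), the integral evaluates to A²·[3·√(π)·w^5/4].
Hence A² = 1/[3·√(π)·w^5/4].
With w = 3.98: A² = 0.0007533 and A = 0.02745.

A ≈ 0.0274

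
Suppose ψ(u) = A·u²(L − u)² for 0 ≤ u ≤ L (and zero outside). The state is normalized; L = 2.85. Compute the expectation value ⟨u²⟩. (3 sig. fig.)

⟨u^2⟩ ≈ 2.22

The expectation value is the |ψ|²-weighted average of u^2: ∫ u^2|ψ|² du.
Expanding the polynomial and integrating term by term, since the A² factors cancel between numerator and denominator, ⟨u²⟩ = 3·L^2/11.
Putting L = 2.85 gives 2.215.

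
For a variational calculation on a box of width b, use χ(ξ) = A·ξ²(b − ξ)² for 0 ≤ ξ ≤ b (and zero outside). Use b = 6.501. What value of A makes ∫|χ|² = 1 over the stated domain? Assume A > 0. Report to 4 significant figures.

A ≈ 0.005511

The normalization condition is ∫|χ|² dξ = 1 from 0 to b.
Expanding the polynomial and integrating term by term, with χ = A·ξ²(b − ξ)², the integral evaluates to A²·[b^9/630].
So A² = (b^9/630)^(−1).
Substituting b = 6.501 gives A² = 0.000030375, so A = 0.0055114.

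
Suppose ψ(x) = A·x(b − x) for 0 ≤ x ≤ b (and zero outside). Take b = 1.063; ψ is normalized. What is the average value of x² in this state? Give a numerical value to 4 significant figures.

⟨x^2⟩ ≈ 0.3228

The expectation value is the |ψ|²-weighted average of x^2: ∫ x^2|ψ|² dx.
The ratio of the moment integral to the normalization integral gives ⟨x²⟩ = 2·b^2/7.
Putting b = 1.063 gives 0.32285.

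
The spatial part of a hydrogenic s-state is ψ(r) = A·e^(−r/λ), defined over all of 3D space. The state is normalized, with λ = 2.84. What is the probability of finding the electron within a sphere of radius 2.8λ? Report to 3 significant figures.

P ≈ 0.918

P = ∫ |ψ|² 4πr² dr over r ≤ 2.8λ.
Normalization gives A² = 1/(π·λ^3).
In terms of u = r/λ (A², 4π and the length scale all cancel between numerator and denominator), P = [∫_{0}^{2.8} u^2·e^(-2·u) du] / [∫_{0}^{∞} u^2·e^(-2·u) du].
An antiderivative of u^2·e^(-2·u) is -(2·u^2 + 2·u + 1)·e^(-2·u)/4; evaluating from 0 to 2.8 gives 1/4 - 557·e^(-28/5)/100, while the full integral is 1/4.
The region integral divided by the full integral gives P = 0.9176.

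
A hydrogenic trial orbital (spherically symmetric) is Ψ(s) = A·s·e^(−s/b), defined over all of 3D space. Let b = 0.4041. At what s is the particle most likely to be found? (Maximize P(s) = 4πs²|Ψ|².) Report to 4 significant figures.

s ≈ 0.8082

Set d/ds [P(s) = 4πs²|Ψ|²] = 0 and solve for s > 0.
Solving yields s = 2·b.
With b = 0.4041, the most probable radial distance is 0.80820.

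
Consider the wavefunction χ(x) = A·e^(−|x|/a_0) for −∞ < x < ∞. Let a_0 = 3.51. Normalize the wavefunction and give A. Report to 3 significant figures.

A ≈ 0.534

We need A² ∫|f|² dx = 1, taking the integral from −∞ to ∞.
Using ∫₀^∞ xⁿ e^(−αx) dx = n!/αⁿ⁺¹, ∫|χ|² dx = A²·(a_0).
Setting this equal to 1 gives A² = 1/(a_0).
Substituting a_0 = 3.51 gives A² = 0.2849, so A = 0.5338.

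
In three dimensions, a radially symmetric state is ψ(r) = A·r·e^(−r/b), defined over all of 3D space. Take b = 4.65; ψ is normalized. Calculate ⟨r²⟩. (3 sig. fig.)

⟨r²⟩ = ∫ r^2 |ψ|² 4πr² dr over the full domain.
Recall ∫₀^∞ r^m e^(−r/β) dr = m!·β^(m+1), since the A² factors cancel between numerator and denominator, ⟨r²⟩ = 15·b^2/2.
Putting b = 4.65 gives 162.2.

⟨r^2⟩ ≈ 162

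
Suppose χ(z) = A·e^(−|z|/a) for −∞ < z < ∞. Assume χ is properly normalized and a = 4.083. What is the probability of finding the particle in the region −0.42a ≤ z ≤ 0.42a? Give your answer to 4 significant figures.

The probability is P = ∫ |χ|² dz over [−0.42a, 0.42a].
With A² fixed by ∫|χ|² = 1, i.e. A² = (a)^(−1), substitute and integrate.
Both integrals are even about z = 0, so only the z ≥ 0 halves are needed (the factors of 2 cancel). In terms of u = z/a (A² and the length scale cancel between numerator and denominator), P = [∫_{0}^{0.42} e^(-2·u) du] / [∫_{0}^{∞} e^(-2·u) du].
With ∫ e^(-2·u) du = -e^(-2·u)/2 + C, the region integral is 1/2 - e^(-21/25)/2 and the full one is 1/2.
Taking the ratio, P = 0.56829.

P ≈ 0.5683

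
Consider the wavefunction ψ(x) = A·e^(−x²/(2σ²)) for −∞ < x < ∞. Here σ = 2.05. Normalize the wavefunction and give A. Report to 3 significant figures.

A ≈ 0.525

The normalization condition is ∫|ψ|² dx = 1 from −∞ to ∞.
Using the Gaussian integral ∫_{−∞}^{∞} e^(−αx²) dx = √(π/α), ∫|ψ|² dx = A²·(√(π)·σ).
Hence A² = 1/[√(π)·σ].
Substituting σ = 2.05 gives A² = 0.2752, so A = 0.5246.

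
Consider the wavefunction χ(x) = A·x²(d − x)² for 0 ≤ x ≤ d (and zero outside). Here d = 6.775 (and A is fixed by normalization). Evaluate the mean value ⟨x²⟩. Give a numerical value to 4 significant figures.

⟨x^2⟩ ≈ 12.52

By definition ⟨x²⟩ = ∫ x^2 |χ(x)|² dx.
Expanding the polynomial and integrating term by term, evaluating both integrals, ⟨x²⟩ = 3·d^2/11.
Putting d = 6.775 gives 12.518.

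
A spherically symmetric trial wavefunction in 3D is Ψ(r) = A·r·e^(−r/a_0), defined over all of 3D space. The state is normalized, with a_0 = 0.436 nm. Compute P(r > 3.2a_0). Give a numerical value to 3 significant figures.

P ≈ 0.235

With dV = 4πr²dr, the probability is ∫|Ψ|² dV over r > 3.2a_0.
A² is fixed by ∫₀^∞ 4πr²|Ψ|² dr = 1, i.e. A² = (3·π·a_0^5)^(−1).
Substituting u = r/a_0, A², 4π and the length scale all cancel in the ratio: P = ∫_{3.2}^{∞} u^4·e^(-2·u) du / ∫_{0}^{∞} u^4·e^(-2·u) du.
With ∫ u^4·e^(-2·u) du = -(u^4/2 + u^3 + 3·u^2/2 + 3·u/2 + 3/4)·e^(-2·u) + C, the region integral is ≈ 0.17630 and the full one is 3/4.
Taking the ratio yields P = 0.2351.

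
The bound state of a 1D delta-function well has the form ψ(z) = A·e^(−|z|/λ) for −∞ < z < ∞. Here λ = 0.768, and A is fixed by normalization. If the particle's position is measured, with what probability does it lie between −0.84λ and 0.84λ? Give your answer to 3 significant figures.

P = ∫_{−0.84λ}^{0.84λ} |ψ(z)|² dz.
With A² fixed by ∫|ψ|² = 1, i.e. A² = (λ)^(−1), substitute and integrate.
Both integrals are even about z = 0, so only the z ≥ 0 halves are needed (the factors of 2 cancel). In terms of u = z/λ (A² and the length scale cancel between numerator and denominator), P = [∫_{0}^{0.84} e^(-2·u) du] / [∫_{0}^{∞} e^(-2·u) du].
An antiderivative of e^(-2·u) is -e^(-2·u)/2; evaluating from 0 to 0.84 gives 1/2 - e^(-42/25)/2, while the full integral is 1/2.
Evaluating gives P = 0.8136.

P ≈ 0.814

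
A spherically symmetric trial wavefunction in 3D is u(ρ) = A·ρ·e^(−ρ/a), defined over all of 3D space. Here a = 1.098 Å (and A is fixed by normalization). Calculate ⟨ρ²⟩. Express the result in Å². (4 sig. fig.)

⟨ρ²⟩ = ∫ ρ^2 |u|² 4πρ² dρ over the full domain.
The ratio of the moment integral to the normalization integral gives ⟨ρ²⟩ = 15·a^2/2.
Putting a = 1.098 gives 9.0420.

⟨ρ^2⟩ ≈ 9.042 Å^2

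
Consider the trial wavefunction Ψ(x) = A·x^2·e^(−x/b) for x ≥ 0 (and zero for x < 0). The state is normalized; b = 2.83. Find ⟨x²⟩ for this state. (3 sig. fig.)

The expectation value is the |Ψ|²-weighted average of x^2: ∫ x^2|Ψ|² dx.
Using ∫₀^∞ xⁿ e^(−αx) dx = n!/αⁿ⁺¹, since the A² factors cancel between numerator and denominator, ⟨x²⟩ = 15·b^2/2.
With b = 2.83, ⟨x^2⟩ = 60.07.

⟨x^2⟩ ≈ 60.1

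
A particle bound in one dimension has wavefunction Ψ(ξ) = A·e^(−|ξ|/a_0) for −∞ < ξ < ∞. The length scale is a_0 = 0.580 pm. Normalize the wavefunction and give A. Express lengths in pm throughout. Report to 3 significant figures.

Require ∫ |Ψ|² dξ = 1 over the whole domain.
With Ψ = A·e^(−|ξ|/a_0), the integral evaluates to A²·[a_0].
Hence A² = 1/[a_0].
With a_0 = 0.580: A² = 1.724 and A = 1.313.

A ≈ 1.31 pm^(-1/2)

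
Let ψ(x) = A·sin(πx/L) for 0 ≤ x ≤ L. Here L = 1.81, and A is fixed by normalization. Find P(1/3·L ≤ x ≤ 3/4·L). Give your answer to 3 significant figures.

The probability is P = ∫ |ψ|² dx over [1/3·L, 3/4·L].
Since A² = 1/(L/2), this is the region integral divided by the full normalization integral.
In terms of u = x/L (A² and the length scale cancel between numerator and denominator), P = [∫_{1/3}^{3/4} sin(π·u)^2 du] / [∫_{0}^{1} sin(π·u)^2 du].
An antiderivative of sin(π·u)^2 is u/2 - sin(2·π·u)/(4·π); evaluating from 1/3 to 3/4 gives √(3)/(8·π) + 1/(4·π) + 5/24, while the full integral is 1/2.
This works out to P = (3·√(3) + 6 + 5·π)/(12·π).

P ≈ 0.714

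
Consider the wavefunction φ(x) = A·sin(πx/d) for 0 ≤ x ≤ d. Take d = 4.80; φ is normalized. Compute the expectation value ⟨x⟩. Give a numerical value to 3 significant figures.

⟨x⟩ = ∫ x |φ|² dx over the full domain.
Since the A² factors cancel between numerator and denominator, ⟨x⟩ = d/2.
Putting d = 4.80 gives 2.400.

⟨x⟩ ≈ 2.40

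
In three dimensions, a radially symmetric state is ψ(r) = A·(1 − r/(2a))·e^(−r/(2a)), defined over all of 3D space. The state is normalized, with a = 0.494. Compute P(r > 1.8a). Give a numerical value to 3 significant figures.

With dV = 4πr²dr, the probability is ∫|ψ|² dV over r > 1.8a.
The full normalization integral is A²·[8·π·a^3] = 1, fixing A².
In terms of u = r/a (A², 4π and the length scale all cancel between numerator and denominator), P = [∫_{1.8}^{∞} u^2·(1 - u/2)^2·e^(-u) du] / [∫_{0}^{∞} u^2·(1 - u/2)^2·e^(-u) du].
An antiderivative of u^2·(1 - u/2)^2·e^(-u) is -(u^4/4 + u^2 + 2·u + 2)·e^(-u); evaluating from 1.8 to ∞ gives ≈ 1.8951, while the full integral is 2.
Taking the ratio yields P = 0.9475.

P ≈ 0.948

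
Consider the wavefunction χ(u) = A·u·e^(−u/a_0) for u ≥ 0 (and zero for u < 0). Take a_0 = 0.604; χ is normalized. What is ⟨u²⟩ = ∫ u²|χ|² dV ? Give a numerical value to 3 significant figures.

By definition ⟨u²⟩ = ∫ u^2 |χ(u)|² du.
The ratio of the moment integral to the normalization integral gives ⟨u²⟩ = 3·a_0^2.
Putting a_0 = 0.604 gives 1.094.

⟨u^2⟩ ≈ 1.09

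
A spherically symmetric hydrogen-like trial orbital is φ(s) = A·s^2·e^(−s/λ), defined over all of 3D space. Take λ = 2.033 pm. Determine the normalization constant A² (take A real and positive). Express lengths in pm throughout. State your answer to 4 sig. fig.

Require ∫ |φ|² 4πs² ds = 1 over the whole domain.
The angular integral contributes 4π, leaving ∫₀^∞ s²|φ|² ds.
The integral (without the A² prefactor) comes out to 45·π·λ^7/2.
Setting this equal to 1 gives A² = 1/(45·π·λ^7/2).
With λ = 2.033: A² = 0.000098561 and A = 0.0099278.

A^2 ≈ 0.00009856 pm^(-7)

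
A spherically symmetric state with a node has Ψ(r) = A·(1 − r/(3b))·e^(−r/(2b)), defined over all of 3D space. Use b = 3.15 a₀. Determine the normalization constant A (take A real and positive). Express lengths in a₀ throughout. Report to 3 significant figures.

We need A² ∫|f|² 4πr² dr = 1, taking the integral from 0 to ∞.
In 3D with spherical symmetry the volume element is 4πr² dr.
Recall ∫₀^∞ r^m e^(−r/β) dr = m!·β^(m+1), the integral (without the A² prefactor) comes out to 8·π·b^3/3.
Setting this equal to 1 gives A² = 1/(8·π·b^3/3).
Plugging in b = 3.15 yields A = 0.06180.

A ≈ 0.0618 a₀^(-3/2)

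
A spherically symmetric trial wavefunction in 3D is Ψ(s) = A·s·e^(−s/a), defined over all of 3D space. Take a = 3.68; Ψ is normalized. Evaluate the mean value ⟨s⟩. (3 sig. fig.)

The expectation value is the |Ψ|²-weighted average of s: ∫ s|Ψ|² 4πs² ds.
The ratio of the moment integral to the normalization integral gives ⟨s⟩ = 5·a/2.
With a = 3.68, ⟨s⟩ = 9.200.

⟨s⟩ ≈ 9.20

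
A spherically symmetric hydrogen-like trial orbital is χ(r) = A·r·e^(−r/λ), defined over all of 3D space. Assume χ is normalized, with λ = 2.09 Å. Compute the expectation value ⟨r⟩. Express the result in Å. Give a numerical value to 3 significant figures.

By definition ⟨r⟩ = ∫ r |χ(r)|² 4πr² dr.
Evaluating both integrals, ⟨r⟩ = 5·λ/2.
Putting λ = 2.09 gives 5.225.

⟨r⟩ ≈ 5.23 Å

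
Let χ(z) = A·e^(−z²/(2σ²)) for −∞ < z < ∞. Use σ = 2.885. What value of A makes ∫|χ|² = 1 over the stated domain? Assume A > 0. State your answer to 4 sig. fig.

We need A² ∫|f|² dz = 1, taking the integral from −∞ to ∞.
Using the Gaussian integral ∫_{−∞}^{∞} e^(−αz²) dz = √(π/α), with χ = A·e^(−z²/(2σ²)), the integral evaluates to A²·[√(π)·σ].
Setting this equal to 1 gives A² = 1/(√(π)·σ).
With σ = 2.885: A² = 0.19556 and A = 0.44222.

A ≈ 0.4422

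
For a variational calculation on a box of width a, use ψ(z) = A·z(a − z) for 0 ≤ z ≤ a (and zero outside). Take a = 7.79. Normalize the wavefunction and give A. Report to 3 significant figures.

A ≈ 0.0323

The normalization condition is ∫|ψ|² dz = 1 from 0 to a.
Expanding the polynomial and integrating term by term, the integral (without the A² prefactor) comes out to a^5/30.
Setting this equal to 1 gives A² = 1/(a^5/30).
With a = 7.79: A² = 0.001046 and A = 0.03234.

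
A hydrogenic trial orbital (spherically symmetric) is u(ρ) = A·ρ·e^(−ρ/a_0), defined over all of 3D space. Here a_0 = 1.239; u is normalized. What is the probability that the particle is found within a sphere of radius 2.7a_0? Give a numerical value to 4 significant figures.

P ≈ 0.6267

With dV = 4πρ²dρ, the probability is ∫|u|² dV over ρ ≤ 2.7a_0.
The full normalization integral is A²·[3·π·a_0^5] = 1, fixing A².
In terms of t = ρ/a_0 (A², 4π and the length scale all cancel between numerator and denominator), P = [∫_{0}^{2.7} t^4·e^(-2·t) dt] / [∫_{0}^{∞} t^4·e^(-2·t) dt].
An antiderivative of t^4·e^(-2·t) is -(t^4/2 + t^3 + 3·t^2/2 + 3·t/2 + 3/4)·e^(-2·t); evaluating from 0 to 2.7 gives ≈ 0.470017, while the full integral is 3/4.
The region integral divided by the full integral gives P = 0.62669.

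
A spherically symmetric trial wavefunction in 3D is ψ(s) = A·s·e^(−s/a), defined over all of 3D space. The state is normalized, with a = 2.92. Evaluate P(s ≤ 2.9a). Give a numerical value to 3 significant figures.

Integrate the radial probability density 4πs²|ψ|² over s ≤ 2.9a.
The full normalization integral is A²·[3·π·a^5] = 1, fixing A².
Let u = s/a; then A², 4π and the length scale all cancel, so P = ∫_{0}^{2.9} u^4·e^(-2·u) du ÷ ∫_{0}^{∞} u^4·e^(-2·u) du.
Using ∫ u^4·e^(-2·u) du = -(u^4/2 + u^3 + 3·u^2/2 + 3·u/2 + 3/4)·e^(-2·u), the numerator is ≈ 0.51546 and the denominator is 3/4.
Taking the ratio yields P = 0.6873.

P ≈ 0.687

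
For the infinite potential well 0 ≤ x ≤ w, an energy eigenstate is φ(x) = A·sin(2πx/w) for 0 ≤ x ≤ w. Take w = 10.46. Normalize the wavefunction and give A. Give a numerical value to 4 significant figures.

A ≈ 0.4373

We need A² ∫|f|² dx = 1, taking the integral from 0 to w.
With ∫₀^w sin²(nπx/w) dx = w/2, with φ = A·sin(2πx/w), the integral evaluates to A²·[w/2].
So A² = (w/2)^(−1).
With w = 10.46: A² = 0.19120 and A = 0.43727.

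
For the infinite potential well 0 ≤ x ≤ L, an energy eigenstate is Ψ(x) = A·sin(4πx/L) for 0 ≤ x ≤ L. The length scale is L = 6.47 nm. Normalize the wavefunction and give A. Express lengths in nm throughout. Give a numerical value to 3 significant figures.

A ≈ 0.556 nm^(-1/2)

We need A² ∫|f|² dx = 1, taking the integral from 0 to L.
Using sin²θ = (1 − cos 2θ)/2, with Ψ = A·sin(4πx/L), the integral evaluates to A²·[L/2].
Hence A² = 1/[L/2].
With L = 6.47: A² = 0.3091 and A = 0.5560.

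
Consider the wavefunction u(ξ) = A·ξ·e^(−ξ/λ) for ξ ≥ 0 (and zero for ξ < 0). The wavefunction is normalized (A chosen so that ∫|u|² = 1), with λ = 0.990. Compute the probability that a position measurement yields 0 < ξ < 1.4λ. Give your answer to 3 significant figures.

|u|² is the probability density, so P = ∫_{0}^{1.4λ} |u|² dξ.
With A² fixed by ∫|u|² = 1, i.e. A² = (λ^3/4)^(−1), substitute and integrate.
In terms of t = ξ/λ (A² and the length scale cancel between numerator and denominator), P = [∫_{0}^{1.4} t^2·e^(-2·t) dt] / [∫_{0}^{∞} t^2·e^(-2·t) dt].
Using ∫ t^2·e^(-2·t) dt = -(2·t^2 + 2·t + 1)·e^(-2·t)/4, the numerator is 1/4 - 193·e^(-14/5)/100 and the denominator is 1/4.
Evaluating gives P = 0.5305.

P ≈ 0.531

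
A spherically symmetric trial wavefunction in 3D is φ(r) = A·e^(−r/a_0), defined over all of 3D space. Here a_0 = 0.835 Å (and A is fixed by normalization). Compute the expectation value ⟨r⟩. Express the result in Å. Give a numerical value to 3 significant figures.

⟨r⟩ = ∫ r |φ|² 4πr² dr over the full domain.
Recall ∫₀^∞ r^m e^(−r/β) dr = m!·β^(m+1), the ratio of the moment integral to the normalization integral gives ⟨r⟩ = 3·a_0/2.
Putting a_0 = 0.835 gives 1.253.

⟨r⟩ ≈ 1.25 Å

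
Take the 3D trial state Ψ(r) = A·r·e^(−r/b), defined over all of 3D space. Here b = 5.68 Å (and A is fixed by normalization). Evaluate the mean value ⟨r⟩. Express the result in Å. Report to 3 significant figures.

⟨r⟩ ≈ 14.2 Å

By definition ⟨r⟩ = ∫ r |Ψ(r)|² 4πr² dr.
With ∫₀^∞ r^5 e^(−αr) dr = 5!/α^6, evaluating both integrals, ⟨r⟩ = 5·b/2.
With b = 5.68, ⟨r⟩ = 14.20.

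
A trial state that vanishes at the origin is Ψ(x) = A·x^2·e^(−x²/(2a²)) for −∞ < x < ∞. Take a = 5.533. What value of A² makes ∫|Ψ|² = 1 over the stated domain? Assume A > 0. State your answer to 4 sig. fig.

A^2 ≈ 0.0001451

We need A² ∫|f|² dx = 1, taking the integral from −∞ to ∞.
With ∫_{−∞}^{∞} x^(2m) e^(−αx²) dx = (2m−1)!!·√π / (2^m α^(m+1/2)), carrying out the integral gives A² · 3·√(π)·a^5/4.
With a = 5.533: A² = 0.00014506 and A = 0.012044.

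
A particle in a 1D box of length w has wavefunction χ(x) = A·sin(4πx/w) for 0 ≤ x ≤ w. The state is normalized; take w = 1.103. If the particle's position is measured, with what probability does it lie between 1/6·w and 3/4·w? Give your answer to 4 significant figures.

P = ∫_{1/6·w}^{3/4·w} |χ(x)|² dx.
The normalization integral ∫|χ|²dx over the whole domain equals w/2·A², and A² cancels in the ratio.
In terms of u = x/w (A² and the length scale cancel between numerator and denominator), P = [∫_{1/6}^{3/4} sin(4·π·u)^2 du] / [∫_{0}^{1} sin(4·π·u)^2 du].
With ∫ sin(4·π·u)^2 du = u/2 - sin(4·π·u)·cos(4·π·u)/(8·π) + C, the region integral is -√(3)/(32·π) + 7/24 and the full one is 1/2.
Evaluating gives P = -√(3)/(16·π) + 7/12.

P ≈ 0.5489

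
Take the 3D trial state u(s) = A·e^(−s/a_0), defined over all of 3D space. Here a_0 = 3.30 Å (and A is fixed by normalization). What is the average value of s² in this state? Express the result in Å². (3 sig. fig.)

By definition ⟨s²⟩ = ∫ s^2 |u(s)|² 4πs² ds.
The ratio of the moment integral to the normalization integral gives ⟨s²⟩ = 3·a_0^2.
Putting a_0 = 3.30 gives 32.67.

⟨s^2⟩ ≈ 32.7 Å^2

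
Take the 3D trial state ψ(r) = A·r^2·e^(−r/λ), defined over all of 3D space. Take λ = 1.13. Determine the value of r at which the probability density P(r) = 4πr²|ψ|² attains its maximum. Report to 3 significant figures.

Set d/dr [P(r) = 4πr²|ψ|²] = 0 and solve for r > 0.
Solving yields r = 3·λ.
With λ = 1.13, the most probable radial distance is 3.390.

r ≈ 3.39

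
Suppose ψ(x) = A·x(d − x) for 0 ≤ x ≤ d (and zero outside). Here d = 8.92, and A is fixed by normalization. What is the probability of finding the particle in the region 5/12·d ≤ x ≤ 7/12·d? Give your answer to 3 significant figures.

P ≈ 0.307

P = ∫_{5/12·d}^{7/12·d} |ψ(x)|² dx.
Since A² = 1/(d^5/30), this is the region integral divided by the full normalization integral.
In terms of u = x/d (A² and the length scale cancel between numerator and denominator), P = [∫_{5/12}^{7/12} u^2·(1 - u)^2 du] / [∫_{0}^{1} u^2·(1 - u)^2 du].
With ∫ u^2·(1 - u)^2 du = u^3·(6·u^2 - 15·u + 10)/30 + C, the region integral is ≈ 0.010225 and the full one is 1/30.
This works out to P = 0.3068.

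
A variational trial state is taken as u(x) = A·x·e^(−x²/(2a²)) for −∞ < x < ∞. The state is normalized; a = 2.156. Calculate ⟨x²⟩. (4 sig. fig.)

⟨x²⟩ = ∫ x^2 |u|² dx over the full domain.
With ∫_{−∞}^{∞} x^(2m) e^(−αx²) dx = (2m−1)!!·√π / (2^m α^(m+1/2)), evaluating both integrals, ⟨x²⟩ = 3·a^2/2.
With a = 2.156, ⟨x^2⟩ = 6.9725.

⟨x^2⟩ ≈ 6.973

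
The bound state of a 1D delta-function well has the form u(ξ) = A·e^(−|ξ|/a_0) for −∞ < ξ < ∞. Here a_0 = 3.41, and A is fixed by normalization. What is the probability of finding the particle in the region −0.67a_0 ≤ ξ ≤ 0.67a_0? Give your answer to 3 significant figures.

The probability is P = ∫ |u|² dξ over [−0.67a_0, 0.67a_0].
With A² fixed by ∫|u|² = 1, i.e. A² = (a_0)^(−1), substitute and integrate.
Both integrals are even about ξ = 0, so only the ξ ≥ 0 halves are needed (the factors of 2 cancel). Let t = ξ/a_0; then A² and the length scale cancel, so P = ∫_{0}^{0.67} e^(-2·t) dt ÷ ∫_{0}^{∞} e^(-2·t) dt.
With ∫ e^(-2·t) dt = -e^(-2·t)/2 + C, the region integral is 1/2 - e^(-67/50)/2 and the full one is 1/2.
This works out to P = 0.7382.

P ≈ 0.738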